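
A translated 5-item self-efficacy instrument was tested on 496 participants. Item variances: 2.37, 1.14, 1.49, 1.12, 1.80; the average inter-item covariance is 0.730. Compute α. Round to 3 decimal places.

sum of item variances = 2.37 + 1.14 + 1.49 + 1.12 + 1.80 = 7.92
Sum of the 10 distinct covariances = 10 × 0.730 = 7.300
σ²_total = sum of item variances + 2·Σcov = 7.92 + 2 × 7.300 = 22.520
α = (5/4)·(1 − 7.92/22.520) = 0.810

α = 0.810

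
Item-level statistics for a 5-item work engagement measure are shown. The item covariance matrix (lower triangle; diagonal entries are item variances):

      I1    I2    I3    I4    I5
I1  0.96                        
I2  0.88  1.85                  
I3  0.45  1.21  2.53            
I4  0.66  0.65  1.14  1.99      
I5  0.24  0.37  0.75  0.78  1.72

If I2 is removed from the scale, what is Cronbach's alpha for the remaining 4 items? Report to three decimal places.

Remaining items: I1, I3, I4, I5 (k = 4).
ΣVar(i) = 0.96 + 2.53 + 1.99 + 1.72 = 7.20
σ²_T = 7.20 + 2 × 4.02 = 15.24
α (item deleted) = (4/3)·(1 − 7.20/15.24) = 0.703

Cronbach's alpha = 0.703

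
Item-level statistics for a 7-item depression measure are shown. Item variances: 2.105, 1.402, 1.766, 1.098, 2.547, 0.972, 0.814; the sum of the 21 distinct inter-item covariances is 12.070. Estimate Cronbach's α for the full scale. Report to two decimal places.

Σσ²ᵢ = 2.105 + 1.402 + 1.766 + 1.098 + 2.547 + 0.972 + 0.814 = 10.704
Sum of distinct covariances = 12.070
σ²_total = Σσ²ᵢ + 2·Σcov = 10.704 + 2 × 12.070 = 34.844
α = (7/6)·(1 − 10.704/34.844) = 0.81

α = 0.81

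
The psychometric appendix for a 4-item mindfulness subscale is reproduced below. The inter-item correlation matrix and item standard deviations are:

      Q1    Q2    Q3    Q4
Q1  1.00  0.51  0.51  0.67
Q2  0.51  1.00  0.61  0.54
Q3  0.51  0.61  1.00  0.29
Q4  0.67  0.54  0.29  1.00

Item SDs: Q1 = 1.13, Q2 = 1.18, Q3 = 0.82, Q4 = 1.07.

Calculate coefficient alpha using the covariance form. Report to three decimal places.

α = 0.812

Σσ²ᵢ = 1.13² + 1.18² + 0.82² + 1.07² = 4.4866
Covariances σ_ij = r_ij · s_i · s_j:
  σ(Q1,Q2) = 0.51 × 1.13 × 1.18 = 0.6800
  σ(Q1,Q3) = 0.51 × 1.13 × 0.82 = 0.4726
  σ(Q1,Q4) = 0.67 × 1.13 × 1.07 = 0.8101
  σ(Q2,Q3) = 0.61 × 1.18 × 0.82 = 0.5902
  σ(Q2,Q4) = 0.54 × 1.18 × 1.07 = 0.6818
  σ(Q3,Q4) = 0.29 × 0.82 × 1.07 = 0.2544
σ²_T = Σσ²ᵢ + 2·Σσ_ij = 4.4866 + 2 × 3.4891 = 11.4648
α = (4/3)·(1 − 4.4866/11.4648) = 0.812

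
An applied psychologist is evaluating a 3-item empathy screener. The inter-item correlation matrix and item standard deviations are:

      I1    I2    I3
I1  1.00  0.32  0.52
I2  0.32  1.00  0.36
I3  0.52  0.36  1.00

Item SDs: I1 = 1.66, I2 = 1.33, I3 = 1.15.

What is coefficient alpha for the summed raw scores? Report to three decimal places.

Σσ²ᵢ = 1.66² + 1.33² + 1.15² = 5.8470
Covariances σ_ij = r_ij · s_i · s_j:
  σ(I1,I2) = 0.32 × 1.66 × 1.33 = 0.7065
  σ(I1,I3) = 0.52 × 1.66 × 1.15 = 0.9927
  σ(I2,I3) = 0.36 × 1.33 × 1.15 = 0.5506
σ²_T = Σσ²ᵢ + 2·Σσ_ij = 5.8470 + 2 × 2.2498 = 10.3466
α = (3/2)·(1 − 5.8470/10.3466) = 0.652

α = 0.652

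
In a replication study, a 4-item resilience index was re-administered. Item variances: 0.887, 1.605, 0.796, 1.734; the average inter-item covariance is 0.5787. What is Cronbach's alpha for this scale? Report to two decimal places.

sum of item variances = 0.887 + 1.605 + 0.796 + 1.734 = 5.022
Sum of the 6 distinct covariances = 6 × 0.5787 = 3.4722
total variance = sum of item variances + 2·Σcov = 5.022 + 2 × 3.4722 = 11.9664
α = (4/3)·(1 − 5.022/11.9664) = 0.77

α = 0.77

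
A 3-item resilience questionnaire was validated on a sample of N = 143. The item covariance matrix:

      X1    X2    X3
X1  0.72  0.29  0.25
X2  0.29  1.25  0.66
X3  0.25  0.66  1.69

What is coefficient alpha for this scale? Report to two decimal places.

coefficient alpha = 0.59

Σσ²ᵢ = 0.72 + 1.25 + 1.69 = 3.66
Σ_{i<j} σ_ij = 1.20
total variance = 3.66 + 2 × 1.20 = 6.06
α = (k/(k−1))·(1 − Σσ²ᵢ/total variance) = (3/2)·(1 − 3.66/6.06) = 0.59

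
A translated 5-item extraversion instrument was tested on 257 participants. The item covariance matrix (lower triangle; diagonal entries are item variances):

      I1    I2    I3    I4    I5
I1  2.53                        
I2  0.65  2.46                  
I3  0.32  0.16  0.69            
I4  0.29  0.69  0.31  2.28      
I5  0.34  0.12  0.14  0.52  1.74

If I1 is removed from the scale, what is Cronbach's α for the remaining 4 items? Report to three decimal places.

α = 0.468

Remaining items: I2, I3, I4, I5 (k = 4).
ΣVar(i) = 2.46 + 0.69 + 2.28 + 1.74 = 7.17
σ²_total = 7.17 + 2 × 1.94 = 11.05
α (item deleted) = (4/3)·(1 − 7.17/11.05) = 0.468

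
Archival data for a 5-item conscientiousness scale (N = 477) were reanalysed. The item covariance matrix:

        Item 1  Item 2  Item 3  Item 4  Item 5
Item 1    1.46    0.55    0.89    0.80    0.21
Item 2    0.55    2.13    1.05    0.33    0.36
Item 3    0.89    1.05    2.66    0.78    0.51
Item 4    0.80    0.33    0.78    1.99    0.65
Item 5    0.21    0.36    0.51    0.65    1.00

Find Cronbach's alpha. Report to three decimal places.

Σσᵢ² = 1.46 + 2.13 + 2.66 + 1.99 + 1.00 = 9.24
Sum of the distinct covariances = 6.13
σ²_total = 9.24 + 2 × 6.13 = 21.50
α = (k/(k−1))·(1 − Σσᵢ²/σ²_total) = (5/4)·(1 − 9.24/21.50) = 0.713

α = 0.713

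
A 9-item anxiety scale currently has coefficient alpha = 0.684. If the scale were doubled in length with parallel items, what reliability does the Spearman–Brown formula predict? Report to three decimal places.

predicted reliability = 0.812

Length factor m = 2
α' = m·α / (1 + (m−1)·α)
   = 2 × 0.684 / (1 + (2 − 1) × 0.684)
   = 1.3680 / 1.6840 = 0.812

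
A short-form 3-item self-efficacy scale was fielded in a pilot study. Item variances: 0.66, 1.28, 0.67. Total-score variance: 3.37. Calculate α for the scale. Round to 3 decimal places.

α = 0.338

Σσᵢ² = 0.66 + 1.28 + 0.67 = 2.61
α = (k/(k−1))·(1 − Σσᵢ²/σ²_total) = (3/2)·(1 − 2.61/3.37) = 0.338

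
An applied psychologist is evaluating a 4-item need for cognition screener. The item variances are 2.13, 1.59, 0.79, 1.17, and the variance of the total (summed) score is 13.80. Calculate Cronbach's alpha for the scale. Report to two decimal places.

Cronbach's alpha = 0.78

ΣVar(i) = 2.13 + 1.59 + 0.79 + 1.17 = 5.68
α = (k/(k−1))·(1 − ΣVar(i)/Var(T)) = (4/3)·(1 − 5.68/13.80) = 0.78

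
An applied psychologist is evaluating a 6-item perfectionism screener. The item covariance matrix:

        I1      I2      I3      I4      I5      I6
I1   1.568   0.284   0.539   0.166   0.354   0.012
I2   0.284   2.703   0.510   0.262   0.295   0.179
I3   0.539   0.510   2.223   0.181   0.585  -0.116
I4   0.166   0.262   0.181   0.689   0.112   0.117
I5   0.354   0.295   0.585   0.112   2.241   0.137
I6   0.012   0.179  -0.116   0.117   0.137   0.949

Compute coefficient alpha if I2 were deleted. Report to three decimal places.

Remaining items: I1, I3, I4, I5, I6 (k = 5).
sum of item variances = 1.568 + 2.223 + 0.689 + 2.241 + 0.949 = 7.670
total variance = 7.670 + 2 × 2.087 = 11.844
α (item deleted) = (5/4)·(1 − 7.670/11.844) = 0.441

coefficient alpha = 0.441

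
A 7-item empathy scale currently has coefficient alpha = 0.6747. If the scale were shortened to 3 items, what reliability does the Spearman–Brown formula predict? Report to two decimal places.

Length factor m = 3/7 = 0.4286
α' = m·α / (1 − (1−m)·α)
   = 3/7 × 0.6747 / (1 − (1 − 3/7) × 0.6747)
   = 0.2892 / 0.6145 = 0.47

predicted reliability = 0.47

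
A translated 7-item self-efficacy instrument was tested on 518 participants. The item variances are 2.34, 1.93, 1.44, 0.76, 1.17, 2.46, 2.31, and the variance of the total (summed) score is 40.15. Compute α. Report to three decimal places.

Σσᵢ² = 2.34 + 1.93 + 1.44 + 0.76 + 1.17 + 2.46 + 2.31 = 12.41
α = (k/(k−1))·(1 − Σσᵢ²/σ²_T) = (7/6)·(1 − 12.41/40.15) = 0.806

α = 0.806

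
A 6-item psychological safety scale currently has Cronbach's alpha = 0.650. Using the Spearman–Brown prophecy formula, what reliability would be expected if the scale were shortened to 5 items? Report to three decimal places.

Length factor m = 5/6 = 0.8333
α' = m·α / (1 − (1−m)·α)
   = 5/6 × 0.650 / (1 − (1 − 5/6) × 0.650)
   = 0.5417 / 0.8917 = 0.607

predicted reliability = 0.607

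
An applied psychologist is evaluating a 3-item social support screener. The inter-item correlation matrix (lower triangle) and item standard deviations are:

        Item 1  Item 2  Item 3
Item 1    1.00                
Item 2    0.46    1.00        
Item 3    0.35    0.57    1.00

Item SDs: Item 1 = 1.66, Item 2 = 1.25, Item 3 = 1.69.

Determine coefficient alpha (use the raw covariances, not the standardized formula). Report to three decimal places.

Σσ²ᵢ = 1.66² + 1.25² + 1.69² = 7.1742
Covariances σ_ij = r_ij · s_i · s_j:
  σ(Item 1,Item 2) = 0.46 × 1.66 × 1.25 = 0.9545
  σ(Item 1,Item 3) = 0.35 × 1.66 × 1.69 = 0.9819
  σ(Item 2,Item 3) = 0.57 × 1.25 × 1.69 = 1.2041
σ²_T = Σσ²ᵢ + 2·Σσ_ij = 7.1742 + 2 × 3.1405 = 13.4552
α = (3/2)·(1 − 7.1742/13.4552) = 0.700

α = 0.700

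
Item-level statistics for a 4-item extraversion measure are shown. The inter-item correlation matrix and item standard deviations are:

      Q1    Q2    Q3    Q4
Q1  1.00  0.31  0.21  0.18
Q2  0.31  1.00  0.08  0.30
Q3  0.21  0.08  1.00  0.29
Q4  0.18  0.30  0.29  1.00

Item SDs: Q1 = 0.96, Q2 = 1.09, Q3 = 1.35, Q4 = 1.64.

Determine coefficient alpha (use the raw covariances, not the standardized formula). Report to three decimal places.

Σσ²ᵢ = 0.96² + 1.09² + 1.35² + 1.64² = 6.6218
Covariances σ_ij = r_ij · s_i · s_j:
  σ(Q1,Q2) = 0.31 × 0.96 × 1.09 = 0.3244
  σ(Q1,Q3) = 0.21 × 0.96 × 1.35 = 0.2722
  σ(Q1,Q4) = 0.18 × 0.96 × 1.64 = 0.2834
  σ(Q2,Q3) = 0.08 × 1.09 × 1.35 = 0.1177
  σ(Q2,Q4) = 0.30 × 1.09 × 1.64 = 0.5363
  σ(Q3,Q4) = 0.29 × 1.35 × 1.64 = 0.6421
σ²_T = Σσ²ᵢ + 2·Σσ_ij = 6.6218 + 2 × 2.1761 = 10.9740
α = (4/3)·(1 − 6.6218/10.9740) = 0.529

coefficient alpha = 0.529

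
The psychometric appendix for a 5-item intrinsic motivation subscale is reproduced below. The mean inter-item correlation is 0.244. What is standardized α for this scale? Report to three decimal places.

standardized α = 0.617

Standardized α = k·r̄ / (1 + (k−1)·r̄) = 5 × 0.244 / (1 + 4 × 0.244)
  = 1.2200 / 1.9760 = 0.617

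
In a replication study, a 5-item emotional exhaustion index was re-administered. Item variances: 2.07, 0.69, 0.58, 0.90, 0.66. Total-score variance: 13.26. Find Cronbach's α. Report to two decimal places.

α = 0.79

sum of item variances = 2.07 + 0.69 + 0.58 + 0.90 + 0.66 = 4.90
α = (k/(k−1))·(1 − sum of item variances/σ²_total) = (5/4)·(1 − 4.90/13.26) = 0.79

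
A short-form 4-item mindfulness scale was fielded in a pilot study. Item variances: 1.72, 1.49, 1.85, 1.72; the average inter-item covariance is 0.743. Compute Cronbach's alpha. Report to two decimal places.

ΣVar(i) = 1.72 + 1.49 + 1.85 + 1.72 = 6.78
Sum of the 6 distinct covariances = 6 × 0.743 = 4.458
Var(T) = ΣVar(i) + 2·Σcov = 6.78 + 2 × 4.458 = 15.696
α = (4/3)·(1 − 6.78/15.696) = 0.76

Cronbach's alpha = 0.76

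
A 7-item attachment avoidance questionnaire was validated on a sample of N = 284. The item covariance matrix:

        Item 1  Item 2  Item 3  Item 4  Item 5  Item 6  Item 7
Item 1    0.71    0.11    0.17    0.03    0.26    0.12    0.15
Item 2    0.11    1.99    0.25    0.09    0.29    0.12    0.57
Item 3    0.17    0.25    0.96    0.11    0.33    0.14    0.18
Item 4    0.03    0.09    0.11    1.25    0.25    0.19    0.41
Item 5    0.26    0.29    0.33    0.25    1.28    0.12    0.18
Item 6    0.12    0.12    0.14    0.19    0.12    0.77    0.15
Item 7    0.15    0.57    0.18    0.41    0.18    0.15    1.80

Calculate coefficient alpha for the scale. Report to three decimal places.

Σσ²ᵢ = 0.71 + 1.99 + 0.96 + 1.25 + 1.28 + 0.77 + 1.80 = 8.76
Sum of off-diagonal covariances = 4.22
Var(T) = 8.76 + 2 × 4.22 = 17.20
α = (k/(k−1))·(1 − Σσ²ᵢ/Var(T)) = (7/6)·(1 − 8.76/17.20) = 0.572

α = 0.572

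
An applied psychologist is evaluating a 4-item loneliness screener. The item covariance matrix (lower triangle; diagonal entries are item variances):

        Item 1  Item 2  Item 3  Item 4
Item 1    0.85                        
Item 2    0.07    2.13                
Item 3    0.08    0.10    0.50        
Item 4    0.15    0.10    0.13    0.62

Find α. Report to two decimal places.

sum of item variances = 0.85 + 2.13 + 0.50 + 0.62 = 4.10
Sum of off-diagonal covariances = 0.63
total variance = 4.10 + 2 × 0.63 = 5.36
α = (k/(k−1))·(1 − sum of item variances/total variance) = (4/3)·(1 − 4.10/5.36) = 0.31

α = 0.31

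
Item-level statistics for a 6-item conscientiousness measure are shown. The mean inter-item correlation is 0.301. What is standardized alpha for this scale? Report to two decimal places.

Standardized α = k·r̄ / (1 + (k−1)·r̄) = 6 × 0.301 / (1 + 5 × 0.301)
  = 1.8060 / 2.5050 = 0.72

α = 0.72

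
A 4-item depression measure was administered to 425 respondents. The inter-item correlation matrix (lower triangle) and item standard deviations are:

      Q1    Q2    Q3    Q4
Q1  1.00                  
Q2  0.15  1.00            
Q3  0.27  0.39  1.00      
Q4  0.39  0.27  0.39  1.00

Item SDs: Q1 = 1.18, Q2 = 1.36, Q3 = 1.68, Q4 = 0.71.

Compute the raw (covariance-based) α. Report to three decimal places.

α = 0.604

Σσ²ᵢ = 1.18² + 1.36² + 1.68² + 0.71² = 6.5685
Covariances σ_ij = r_ij · s_i · s_j:
  σ(Q1,Q2) = 0.15 × 1.18 × 1.36 = 0.2407
  σ(Q1,Q3) = 0.27 × 1.18 × 1.68 = 0.5352
  σ(Q1,Q4) = 0.39 × 1.18 × 0.71 = 0.3267
  σ(Q2,Q3) = 0.39 × 1.36 × 1.68 = 0.8911
  σ(Q2,Q4) = 0.27 × 1.36 × 0.71 = 0.2607
  σ(Q3,Q4) = 0.39 × 1.68 × 0.71 = 0.4652
σ²_T = Σσ²ᵢ + 2·Σσ_ij = 6.5685 + 2 × 2.7196 = 12.0077
α = (4/3)·(1 − 6.5685/12.0077) = 0.604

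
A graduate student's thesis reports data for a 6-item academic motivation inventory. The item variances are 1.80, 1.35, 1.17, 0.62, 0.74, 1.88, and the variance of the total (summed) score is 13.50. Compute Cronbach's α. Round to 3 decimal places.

ΣVar(i) = 1.80 + 1.35 + 1.17 + 0.62 + 0.74 + 1.88 = 7.56
α = (k/(k−1))·(1 − ΣVar(i)/σ²_T) = (6/5)·(1 − 7.56/13.50) = 0.528

α = 0.528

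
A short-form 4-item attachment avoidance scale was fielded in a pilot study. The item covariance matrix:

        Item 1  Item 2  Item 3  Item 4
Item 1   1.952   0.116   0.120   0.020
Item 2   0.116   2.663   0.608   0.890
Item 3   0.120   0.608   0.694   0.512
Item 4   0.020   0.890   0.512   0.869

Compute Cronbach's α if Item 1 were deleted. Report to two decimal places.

Cronbach's α = 0.73

Remaining items: Item 2, Item 3, Item 4 (k = 3).
Σσ²ᵢ = 2.663 + 0.694 + 0.869 = 4.226
σ²_T = 4.226 + 2 × 2.010 = 8.246
α (item deleted) = (3/2)·(1 − 4.226/8.246) = 0.73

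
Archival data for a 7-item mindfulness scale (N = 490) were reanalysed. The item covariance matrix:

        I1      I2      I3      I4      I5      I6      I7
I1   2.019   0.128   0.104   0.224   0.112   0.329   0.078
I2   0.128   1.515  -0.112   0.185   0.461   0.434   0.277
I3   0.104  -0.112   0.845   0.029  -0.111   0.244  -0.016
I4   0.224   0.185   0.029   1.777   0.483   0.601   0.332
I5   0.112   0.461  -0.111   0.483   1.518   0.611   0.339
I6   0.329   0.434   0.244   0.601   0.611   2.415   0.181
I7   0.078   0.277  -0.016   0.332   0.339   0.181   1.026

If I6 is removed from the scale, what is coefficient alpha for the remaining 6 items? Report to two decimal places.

Remaining items: I1, I2, I3, I4, I5, I7 (k = 6).
Σσ²ᵢ = 2.019 + 1.515 + 0.845 + 1.777 + 1.518 + 1.026 = 8.700
Var(T) = 8.700 + 2 × 2.513 = 13.726
α (item deleted) = (6/5)·(1 − 8.700/13.726) = 0.44

α = 0.44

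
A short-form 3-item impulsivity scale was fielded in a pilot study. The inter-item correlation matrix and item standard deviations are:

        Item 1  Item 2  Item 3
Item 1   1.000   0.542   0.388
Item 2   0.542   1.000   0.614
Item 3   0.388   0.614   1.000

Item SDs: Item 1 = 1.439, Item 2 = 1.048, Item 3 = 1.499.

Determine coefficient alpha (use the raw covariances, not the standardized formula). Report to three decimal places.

Σσ²ᵢ = 1.439² + 1.048² + 1.499² = 5.4160
Covariances σ_ij = r_ij · s_i · s_j:
  σ(Item 1,Item 2) = 0.542 × 1.439 × 1.048 = 0.8174
  σ(Item 1,Item 3) = 0.388 × 1.439 × 1.499 = 0.8369
  σ(Item 2,Item 3) = 0.614 × 1.048 × 1.499 = 0.9646
σ²_T = Σσ²ᵢ + 2·Σσ_ij = 5.4160 + 2 × 2.6189 = 10.6538
α = (3/2)·(1 − 5.4160/10.6538) = 0.737

coefficient alpha = 0.737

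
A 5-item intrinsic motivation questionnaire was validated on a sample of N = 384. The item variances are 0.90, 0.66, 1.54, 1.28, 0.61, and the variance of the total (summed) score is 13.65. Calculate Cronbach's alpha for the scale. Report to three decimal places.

Σσᵢ² = 0.90 + 0.66 + 1.54 + 1.28 + 0.61 = 4.99
α = (k/(k−1))·(1 − Σσᵢ²/σ²_total) = (5/4)·(1 − 4.99/13.65) = 0.793

Cronbach's alpha = 0.793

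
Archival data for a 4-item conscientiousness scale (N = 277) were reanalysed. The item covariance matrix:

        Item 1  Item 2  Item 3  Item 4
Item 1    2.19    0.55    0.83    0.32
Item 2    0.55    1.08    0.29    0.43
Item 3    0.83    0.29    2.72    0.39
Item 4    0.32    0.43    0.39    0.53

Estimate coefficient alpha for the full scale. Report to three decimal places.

sum of item variances = 2.19 + 1.08 + 2.72 + 0.53 = 6.52
Sum of the distinct covariances = 2.81
σ²_T = 6.52 + 2 × 2.81 = 12.14
α = (k/(k−1))·(1 − sum of item variances/σ²_T) = (4/3)·(1 − 6.52/12.14) = 0.617

α = 0.617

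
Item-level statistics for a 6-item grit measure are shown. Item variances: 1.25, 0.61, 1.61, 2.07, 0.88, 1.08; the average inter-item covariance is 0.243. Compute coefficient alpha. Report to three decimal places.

Σσᵢ² = 1.25 + 0.61 + 1.61 + 2.07 + 0.88 + 1.08 = 7.50
Sum of the 15 distinct covariances = 15 × 0.243 = 3.645
total variance = Σσᵢ² + 2·Σcov = 7.50 + 2 × 3.645 = 14.790
α = (6/5)·(1 − 7.50/14.790) = 0.591

α = 0.591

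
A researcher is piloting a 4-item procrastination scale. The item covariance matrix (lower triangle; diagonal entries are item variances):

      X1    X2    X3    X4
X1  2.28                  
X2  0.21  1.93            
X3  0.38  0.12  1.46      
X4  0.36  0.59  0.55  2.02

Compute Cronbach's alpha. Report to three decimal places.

Cronbach's alpha = 0.487

Σσ²ᵢ = 2.28 + 1.93 + 1.46 + 2.02 = 7.69
Sum of the distinct covariances = 2.21
σ²_T = 7.69 + 2 × 2.21 = 12.11
α = (k/(k−1))·(1 − Σσ²ᵢ/σ²_T) = (4/3)·(1 − 7.69/12.11) = 0.487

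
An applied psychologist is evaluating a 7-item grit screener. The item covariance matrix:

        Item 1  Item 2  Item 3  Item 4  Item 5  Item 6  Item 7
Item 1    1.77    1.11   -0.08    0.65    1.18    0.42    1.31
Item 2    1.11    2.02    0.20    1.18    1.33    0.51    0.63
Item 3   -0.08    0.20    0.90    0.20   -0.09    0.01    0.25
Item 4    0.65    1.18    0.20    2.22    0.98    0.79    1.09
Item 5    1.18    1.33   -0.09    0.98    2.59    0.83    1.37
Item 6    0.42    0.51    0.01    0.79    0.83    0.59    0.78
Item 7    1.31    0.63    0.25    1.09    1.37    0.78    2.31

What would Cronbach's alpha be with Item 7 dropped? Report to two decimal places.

α = 0.78

Remaining items: Item 1, Item 2, Item 3, Item 4, Item 5, Item 6 (k = 6).
sum of item variances = 1.77 + 2.02 + 0.90 + 2.22 + 2.59 + 0.59 = 10.09
σ²_total = 10.09 + 2 × 9.22 = 28.53
α (item deleted) = (6/5)·(1 − 10.09/28.53) = 0.78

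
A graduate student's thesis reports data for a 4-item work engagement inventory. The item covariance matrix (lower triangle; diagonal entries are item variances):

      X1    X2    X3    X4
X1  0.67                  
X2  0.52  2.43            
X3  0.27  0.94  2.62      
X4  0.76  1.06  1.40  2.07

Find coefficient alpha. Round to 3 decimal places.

α = 0.746

ΣVar(i) = 0.67 + 2.43 + 2.62 + 2.07 = 7.79
Sum of the distinct covariances = 4.95
total variance = 7.79 + 2 × 4.95 = 17.69
α = (k/(k−1))·(1 − ΣVar(i)/total variance) = (4/3)·(1 − 7.79/17.69) = 0.746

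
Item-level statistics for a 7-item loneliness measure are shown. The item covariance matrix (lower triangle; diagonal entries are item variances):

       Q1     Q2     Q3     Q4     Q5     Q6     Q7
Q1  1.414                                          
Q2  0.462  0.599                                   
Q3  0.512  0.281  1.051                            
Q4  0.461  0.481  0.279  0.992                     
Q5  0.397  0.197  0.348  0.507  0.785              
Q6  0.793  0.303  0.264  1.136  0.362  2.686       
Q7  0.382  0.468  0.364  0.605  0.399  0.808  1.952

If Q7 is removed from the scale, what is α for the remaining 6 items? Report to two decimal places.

Remaining items: Q1, Q2, Q3, Q4, Q5, Q6 (k = 6).
Σσ²ᵢ = 1.414 + 0.599 + 1.051 + 0.992 + 0.785 + 2.686 = 7.527
σ²_total = 7.527 + 2 × 6.783 = 21.093
α (item deleted) = (6/5)·(1 − 7.527/21.093) = 0.77

α = 0.77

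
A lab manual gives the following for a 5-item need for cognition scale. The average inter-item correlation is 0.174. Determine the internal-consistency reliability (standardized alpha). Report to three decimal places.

Standardized α = k·r̄ / (1 + (k−1)·r̄) = 5 × 0.174 / (1 + 4 × 0.174)
  = 0.8700 / 1.6960 = 0.513

standardized alpha = 0.513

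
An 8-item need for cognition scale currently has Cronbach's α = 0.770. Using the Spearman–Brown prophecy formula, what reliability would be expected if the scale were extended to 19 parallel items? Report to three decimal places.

predicted reliability = 0.888

Length factor m = 19/8 = 2.3750
α' = m·α / (1 + (m−1)·α)
   = 19/8 × 0.770 / (1 + (19/8 − 1) × 0.770)
   = 1.8288 / 2.0587 = 0.888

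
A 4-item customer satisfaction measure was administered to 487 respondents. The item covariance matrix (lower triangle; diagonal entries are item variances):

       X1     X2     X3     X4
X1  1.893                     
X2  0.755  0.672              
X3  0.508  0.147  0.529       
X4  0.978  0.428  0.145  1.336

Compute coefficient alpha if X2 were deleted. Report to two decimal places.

Remaining items: X1, X3, X4 (k = 3).
Σσ²ᵢ = 1.893 + 0.529 + 1.336 = 3.758
total variance = 3.758 + 2 × 1.631 = 7.020
α (item deleted) = (3/2)·(1 − 3.758/7.020) = 0.70

α = 0.70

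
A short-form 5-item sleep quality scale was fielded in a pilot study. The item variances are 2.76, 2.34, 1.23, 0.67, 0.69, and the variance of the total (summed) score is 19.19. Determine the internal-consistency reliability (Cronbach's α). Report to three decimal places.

α = 0.749

Σσ²ᵢ = 2.76 + 2.34 + 1.23 + 0.67 + 0.69 = 7.69
α = (k/(k−1))·(1 − Σσ²ᵢ/Var(T)) = (5/4)·(1 − 7.69/19.19) = 0.749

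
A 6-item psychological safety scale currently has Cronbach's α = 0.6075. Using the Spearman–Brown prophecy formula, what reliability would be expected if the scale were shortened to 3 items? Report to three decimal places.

predicted reliability = 0.436

Length factor m = 3/6 = 0.5000
α' = m·α / (1 − (1−m)·α)
   = 3/6 × 0.6075 / (1 − (1 − 3/6) × 0.6075)
   = 0.3038 / 0.6963 = 0.436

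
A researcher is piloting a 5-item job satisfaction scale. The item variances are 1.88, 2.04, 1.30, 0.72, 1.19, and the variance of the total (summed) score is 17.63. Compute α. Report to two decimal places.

α = 0.74

sum of item variances = 1.88 + 2.04 + 1.30 + 0.72 + 1.19 = 7.13
α = (k/(k−1))·(1 − sum of item variances/total variance) = (5/4)·(1 − 7.13/17.63) = 0.74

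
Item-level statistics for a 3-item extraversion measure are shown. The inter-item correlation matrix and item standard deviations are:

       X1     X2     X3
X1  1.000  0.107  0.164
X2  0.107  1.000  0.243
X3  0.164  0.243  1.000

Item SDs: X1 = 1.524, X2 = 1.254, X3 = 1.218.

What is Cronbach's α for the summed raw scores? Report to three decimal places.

Σσ²ᵢ = 1.524² + 1.254² + 1.218² = 5.3786
Covariances σ_ij = r_ij · s_i · s_j:
  σ(X1,X2) = 0.107 × 1.524 × 1.254 = 0.2045
  σ(X1,X3) = 0.164 × 1.524 × 1.218 = 0.3044
  σ(X2,X3) = 0.243 × 1.254 × 1.218 = 0.3712
σ²_T = Σσ²ᵢ + 2·Σσ_ij = 5.3786 + 2 × 0.8801 = 7.1388
α = (3/2)·(1 − 5.3786/7.1388) = 0.370

α = 0.370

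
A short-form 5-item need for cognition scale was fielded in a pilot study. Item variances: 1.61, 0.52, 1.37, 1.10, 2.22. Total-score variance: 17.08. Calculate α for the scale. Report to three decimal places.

Σσᵢ² = 1.61 + 0.52 + 1.37 + 1.10 + 2.22 = 6.82
α = (k/(k−1))·(1 − Σσᵢ²/Var(T)) = (5/4)·(1 − 6.82/17.08) = 0.751

α = 0.751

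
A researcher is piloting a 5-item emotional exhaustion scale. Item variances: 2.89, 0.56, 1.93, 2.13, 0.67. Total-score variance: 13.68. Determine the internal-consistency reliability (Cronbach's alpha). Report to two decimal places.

Cronbach's alpha = 0.50

sum of item variances = 2.89 + 0.56 + 1.93 + 2.13 + 0.67 = 8.18
α = (k/(k−1))·(1 − sum of item variances/σ²_total) = (5/4)·(1 − 8.18/13.68) = 0.50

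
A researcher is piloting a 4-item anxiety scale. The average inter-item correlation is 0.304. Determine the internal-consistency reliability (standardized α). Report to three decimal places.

standardized α = 0.636

Standardized α = k·r̄ / (1 + (k−1)·r̄) = 4 × 0.304 / (1 + 3 × 0.304)
  = 1.2160 / 1.9120 = 0.636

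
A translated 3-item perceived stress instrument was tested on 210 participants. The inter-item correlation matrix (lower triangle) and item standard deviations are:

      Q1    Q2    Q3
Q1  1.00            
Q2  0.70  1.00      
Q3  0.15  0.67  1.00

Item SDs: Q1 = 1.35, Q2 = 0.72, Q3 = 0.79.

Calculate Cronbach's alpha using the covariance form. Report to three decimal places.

Σσ²ᵢ = 1.35² + 0.72² + 0.79² = 2.9650
Covariances σ_ij = r_ij · s_i · s_j:
  σ(Q1,Q2) = 0.70 × 1.35 × 0.72 = 0.6804
  σ(Q1,Q3) = 0.15 × 1.35 × 0.79 = 0.1600
  σ(Q2,Q3) = 0.67 × 0.72 × 0.79 = 0.3811
σ²_T = Σσ²ᵢ + 2·Σσ_ij = 2.9650 + 2 × 1.2215 = 5.4080
α = (3/2)·(1 − 2.9650/5.4080) = 0.678

α = 0.678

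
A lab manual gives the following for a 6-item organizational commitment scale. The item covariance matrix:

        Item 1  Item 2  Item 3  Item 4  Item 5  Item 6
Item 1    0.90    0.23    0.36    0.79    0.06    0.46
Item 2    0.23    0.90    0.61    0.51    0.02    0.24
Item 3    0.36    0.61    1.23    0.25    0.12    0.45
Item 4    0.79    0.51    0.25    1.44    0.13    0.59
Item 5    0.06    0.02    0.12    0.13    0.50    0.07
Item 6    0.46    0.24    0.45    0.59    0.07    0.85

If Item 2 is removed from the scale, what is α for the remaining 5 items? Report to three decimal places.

Remaining items: Item 1, Item 3, Item 4, Item 5, Item 6 (k = 5).
Σσᵢ² = 0.90 + 1.23 + 1.44 + 0.50 + 0.85 = 4.92
Var(T) = 4.92 + 2 × 3.28 = 11.48
α (item deleted) = (5/4)·(1 − 4.92/11.48) = 0.714

α = 0.714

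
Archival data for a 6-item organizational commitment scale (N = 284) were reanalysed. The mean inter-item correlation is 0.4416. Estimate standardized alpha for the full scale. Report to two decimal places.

Standardized α = k·r̄ / (1 + (k−1)·r̄) = 6 × 0.4416 / (1 + 5 × 0.4416)
  = 2.6496 / 3.2080 = 0.83

α = 0.83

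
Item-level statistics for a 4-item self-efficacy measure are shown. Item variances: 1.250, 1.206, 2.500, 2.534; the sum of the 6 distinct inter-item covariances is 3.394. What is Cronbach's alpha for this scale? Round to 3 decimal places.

Cronbach's alpha = 0.634

Σσ²ᵢ = 1.250 + 1.206 + 2.500 + 2.534 = 7.490
Sum of distinct covariances = 3.394
σ²_total = Σσ²ᵢ + 2·Σcov = 7.490 + 2 × 3.394 = 14.278
α = (4/3)·(1 − 7.490/14.278) = 0.634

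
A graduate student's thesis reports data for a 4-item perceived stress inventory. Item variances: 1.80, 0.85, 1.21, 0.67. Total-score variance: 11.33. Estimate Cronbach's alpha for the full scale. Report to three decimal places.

ΣVar(i) = 1.80 + 0.85 + 1.21 + 0.67 = 4.53
α = (k/(k−1))·(1 − ΣVar(i)/Var(T)) = (4/3)·(1 − 4.53/11.33) = 0.800

Cronbach's alpha = 0.800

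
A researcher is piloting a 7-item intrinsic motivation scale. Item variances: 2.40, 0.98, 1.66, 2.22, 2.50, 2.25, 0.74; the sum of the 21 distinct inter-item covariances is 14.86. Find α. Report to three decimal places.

α = 0.816

Σσᵢ² = 2.40 + 0.98 + 1.66 + 2.22 + 2.50 + 2.25 + 0.74 = 12.75
Sum of distinct covariances = 14.86
σ²_total = Σσᵢ² + 2·Σcov = 12.75 + 2 × 14.86 = 42.47
α = (7/6)·(1 − 12.75/42.47) = 0.816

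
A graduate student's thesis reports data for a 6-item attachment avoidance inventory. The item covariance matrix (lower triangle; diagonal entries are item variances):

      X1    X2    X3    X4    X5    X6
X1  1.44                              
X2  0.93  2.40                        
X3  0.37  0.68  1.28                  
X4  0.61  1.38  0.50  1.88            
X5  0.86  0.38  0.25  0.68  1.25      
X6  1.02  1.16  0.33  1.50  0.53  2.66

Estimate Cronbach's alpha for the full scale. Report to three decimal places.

α = 0.806

sum of item variances = 1.44 + 2.40 + 1.28 + 1.88 + 1.25 + 2.66 = 10.91
Sum of off-diagonal covariances = 11.18
σ²_T = 10.91 + 2 × 11.18 = 33.27
α = (k/(k−1))·(1 − sum of item variances/σ²_T) = (6/5)·(1 − 10.91/33.27) = 0.806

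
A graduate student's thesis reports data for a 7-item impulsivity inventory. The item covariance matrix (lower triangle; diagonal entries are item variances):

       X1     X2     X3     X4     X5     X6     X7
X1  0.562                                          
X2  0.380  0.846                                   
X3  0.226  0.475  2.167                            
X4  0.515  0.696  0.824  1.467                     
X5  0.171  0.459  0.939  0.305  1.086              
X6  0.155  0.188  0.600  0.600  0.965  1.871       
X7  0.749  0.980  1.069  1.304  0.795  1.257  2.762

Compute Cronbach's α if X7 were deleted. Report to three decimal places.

Remaining items: X1, X2, X3, X4, X5, X6 (k = 6).
Σσ²ᵢ = 0.562 + 0.846 + 2.167 + 1.467 + 1.086 + 1.871 = 7.999
σ²_total = 7.999 + 2 × 7.498 = 22.995
α (item deleted) = (6/5)·(1 − 7.999/22.995) = 0.783

Cronbach's α = 0.783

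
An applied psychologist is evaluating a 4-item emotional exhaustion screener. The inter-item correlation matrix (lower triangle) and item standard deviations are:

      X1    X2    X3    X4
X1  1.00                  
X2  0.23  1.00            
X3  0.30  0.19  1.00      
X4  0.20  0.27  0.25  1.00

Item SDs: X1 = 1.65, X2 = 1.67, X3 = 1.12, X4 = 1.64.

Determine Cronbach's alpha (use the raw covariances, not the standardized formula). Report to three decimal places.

Cronbach's alpha = 0.546

Σσ²ᵢ = 1.65² + 1.67² + 1.12² + 1.64² = 9.4554
Covariances σ_ij = r_ij · s_i · s_j:
  σ(X1,X2) = 0.23 × 1.65 × 1.67 = 0.6338
  σ(X1,X3) = 0.30 × 1.65 × 1.12 = 0.5544
  σ(X1,X4) = 0.20 × 1.65 × 1.64 = 0.5412
  σ(X2,X3) = 0.19 × 1.67 × 1.12 = 0.3554
  σ(X2,X4) = 0.27 × 1.67 × 1.64 = 0.7395
  σ(X3,X4) = 0.25 × 1.12 × 1.64 = 0.4592
σ²_T = Σσ²ᵢ + 2·Σσ_ij = 9.4554 + 2 × 3.2835 = 16.0224
α = (4/3)·(1 − 9.4554/16.0224) = 0.546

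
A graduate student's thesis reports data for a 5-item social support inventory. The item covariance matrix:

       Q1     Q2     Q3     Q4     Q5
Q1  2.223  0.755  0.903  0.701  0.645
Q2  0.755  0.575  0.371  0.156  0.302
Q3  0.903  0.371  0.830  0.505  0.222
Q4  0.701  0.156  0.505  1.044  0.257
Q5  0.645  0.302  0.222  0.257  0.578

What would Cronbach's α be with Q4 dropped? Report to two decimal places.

Cronbach's α = 0.80

Remaining items: Q1, Q2, Q3, Q5 (k = 4).
sum of item variances = 2.223 + 0.575 + 0.830 + 0.578 = 4.206
σ²_T = 4.206 + 2 × 3.198 = 10.602
α (item deleted) = (4/3)·(1 − 4.206/10.602) = 0.80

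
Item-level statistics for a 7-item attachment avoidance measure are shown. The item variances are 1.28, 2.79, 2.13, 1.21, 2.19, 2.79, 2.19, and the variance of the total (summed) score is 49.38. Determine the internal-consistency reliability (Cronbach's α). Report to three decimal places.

α = 0.822

Σσᵢ² = 1.28 + 2.79 + 2.13 + 1.21 + 2.19 + 2.79 + 2.19 = 14.58
α = (k/(k−1))·(1 − Σσᵢ²/Var(T)) = (7/6)·(1 − 14.58/49.38) = 0.822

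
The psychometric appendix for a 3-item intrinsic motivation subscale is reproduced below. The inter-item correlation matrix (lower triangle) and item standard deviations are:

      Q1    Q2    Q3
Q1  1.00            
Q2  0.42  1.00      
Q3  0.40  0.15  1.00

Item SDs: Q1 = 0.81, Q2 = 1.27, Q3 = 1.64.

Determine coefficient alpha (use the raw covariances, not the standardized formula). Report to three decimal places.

Σσ²ᵢ = 0.81² + 1.27² + 1.64² = 4.9586
Covariances σ_ij = r_ij · s_i · s_j:
  σ(Q1,Q2) = 0.42 × 0.81 × 1.27 = 0.4321
  σ(Q1,Q3) = 0.40 × 0.81 × 1.64 = 0.5314
  σ(Q2,Q3) = 0.15 × 1.27 × 1.64 = 0.3124
σ²_T = Σσ²ᵢ + 2·Σσ_ij = 4.9586 + 2 × 1.2759 = 7.5104
α = (3/2)·(1 − 4.9586/7.5104) = 0.510

coefficient alpha = 0.510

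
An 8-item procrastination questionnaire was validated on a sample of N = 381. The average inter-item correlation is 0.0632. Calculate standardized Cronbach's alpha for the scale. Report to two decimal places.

standardized Cronbach's alpha = 0.35

Standardized α = k·r̄ / (1 + (k−1)·r̄) = 8 × 0.0632 / (1 + 7 × 0.0632)
  = 0.5056 / 1.4424 = 0.35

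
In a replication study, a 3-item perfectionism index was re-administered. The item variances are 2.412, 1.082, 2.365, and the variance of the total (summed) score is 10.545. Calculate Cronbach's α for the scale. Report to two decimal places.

Cronbach's α = 0.67

ΣVar(i) = 2.412 + 1.082 + 2.365 = 5.859
α = (k/(k−1))·(1 − ΣVar(i)/σ²_total) = (3/2)·(1 − 5.859/10.545) = 0.67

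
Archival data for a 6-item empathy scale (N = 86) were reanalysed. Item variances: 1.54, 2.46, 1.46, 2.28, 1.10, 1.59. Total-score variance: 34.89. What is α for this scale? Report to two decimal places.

Σσᵢ² = 1.54 + 2.46 + 1.46 + 2.28 + 1.10 + 1.59 = 10.43
α = (k/(k−1))·(1 − Σσᵢ²/Var(T)) = (6/5)·(1 − 10.43/34.89) = 0.84

α = 0.84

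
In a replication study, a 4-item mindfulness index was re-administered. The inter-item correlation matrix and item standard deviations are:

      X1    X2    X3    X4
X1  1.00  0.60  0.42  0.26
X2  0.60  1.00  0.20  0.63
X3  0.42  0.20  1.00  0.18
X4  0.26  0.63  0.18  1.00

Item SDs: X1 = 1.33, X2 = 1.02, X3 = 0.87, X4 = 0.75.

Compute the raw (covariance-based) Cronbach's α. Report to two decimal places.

α = 0.71

Σσ²ᵢ = 1.33² + 1.02² + 0.87² + 0.75² = 4.1287
Covariances σ_ij = r_ij · s_i · s_j:
  σ(X1,X2) = 0.60 × 1.33 × 1.02 = 0.8140
  σ(X1,X3) = 0.42 × 1.33 × 0.87 = 0.4860
  σ(X1,X4) = 0.26 × 1.33 × 0.75 = 0.2594
  σ(X2,X3) = 0.20 × 1.02 × 0.87 = 0.1775
  σ(X2,X4) = 0.63 × 1.02 × 0.75 = 0.4820
  σ(X3,X4) = 0.18 × 0.87 × 0.75 = 0.1174
σ²_T = Σσ²ᵢ + 2·Σσ_ij = 4.1287 + 2 × 2.3363 = 8.8013
α = (4/3)·(1 − 4.1287/8.8013) = 0.71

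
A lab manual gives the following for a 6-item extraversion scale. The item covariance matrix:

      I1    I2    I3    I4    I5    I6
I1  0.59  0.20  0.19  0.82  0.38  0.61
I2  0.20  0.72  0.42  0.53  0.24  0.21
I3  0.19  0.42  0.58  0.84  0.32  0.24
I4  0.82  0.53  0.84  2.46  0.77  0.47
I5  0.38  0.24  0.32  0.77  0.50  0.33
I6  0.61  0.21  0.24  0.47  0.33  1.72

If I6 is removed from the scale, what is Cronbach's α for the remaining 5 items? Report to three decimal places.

α = 0.825

Remaining items: I1, I2, I3, I4, I5 (k = 5).
Σσ²ᵢ = 0.59 + 0.72 + 0.58 + 2.46 + 0.50 = 4.85
Var(T) = 4.85 + 2 × 4.71 = 14.27
α (item deleted) = (5/4)·(1 − 4.85/14.27) = 0.825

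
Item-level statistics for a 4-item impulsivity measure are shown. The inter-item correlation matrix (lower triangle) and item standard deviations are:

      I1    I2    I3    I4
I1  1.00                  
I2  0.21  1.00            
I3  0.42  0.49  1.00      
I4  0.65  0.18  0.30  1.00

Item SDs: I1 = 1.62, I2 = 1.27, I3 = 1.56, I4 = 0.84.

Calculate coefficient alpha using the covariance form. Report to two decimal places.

Σσ²ᵢ = 1.62² + 1.27² + 1.56² + 0.84² = 7.3765
Covariances σ_ij = r_ij · s_i · s_j:
  σ(I1,I2) = 0.21 × 1.62 × 1.27 = 0.4321
  σ(I1,I3) = 0.42 × 1.62 × 1.56 = 1.0614
  σ(I1,I4) = 0.65 × 1.62 × 0.84 = 0.8845
  σ(I2,I3) = 0.49 × 1.27 × 1.56 = 0.9708
  σ(I2,I4) = 0.18 × 1.27 × 0.84 = 0.1920
  σ(I3,I4) = 0.30 × 1.56 × 0.84 = 0.3931
σ²_T = Σσ²ᵢ + 2·Σσ_ij = 7.3765 + 2 × 3.9339 = 15.2443
α = (4/3)·(1 − 7.3765/15.2443) = 0.69

coefficient alpha = 0.69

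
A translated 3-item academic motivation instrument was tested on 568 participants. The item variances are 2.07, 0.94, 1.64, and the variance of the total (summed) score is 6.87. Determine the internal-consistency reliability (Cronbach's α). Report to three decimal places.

α = 0.485

Σσᵢ² = 2.07 + 0.94 + 1.64 = 4.65
α = (k/(k−1))·(1 − Σσᵢ²/total variance) = (3/2)·(1 − 4.65/6.87) = 0.485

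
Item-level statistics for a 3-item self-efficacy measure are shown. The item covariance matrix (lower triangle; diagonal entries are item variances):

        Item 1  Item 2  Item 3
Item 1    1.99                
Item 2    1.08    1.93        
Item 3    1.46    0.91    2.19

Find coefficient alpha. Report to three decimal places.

Σσ²ᵢ = 1.99 + 1.93 + 2.19 = 6.11
Sum of off-diagonal covariances = 3.45
σ²_total = 6.11 + 2 × 3.45 = 13.01
α = (k/(k−1))·(1 − Σσ²ᵢ/σ²_total) = (3/2)·(1 − 6.11/13.01) = 0.796

coefficient alpha = 0.796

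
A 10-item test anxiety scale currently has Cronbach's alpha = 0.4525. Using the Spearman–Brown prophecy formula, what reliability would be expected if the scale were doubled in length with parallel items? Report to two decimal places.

predicted reliability = 0.62

Length factor m = 2
α' = m·α / (1 + (m−1)·α)
   = 2 × 0.4525 / (1 + (2 − 1) × 0.4525)
   = 0.9050 / 1.4525 = 0.62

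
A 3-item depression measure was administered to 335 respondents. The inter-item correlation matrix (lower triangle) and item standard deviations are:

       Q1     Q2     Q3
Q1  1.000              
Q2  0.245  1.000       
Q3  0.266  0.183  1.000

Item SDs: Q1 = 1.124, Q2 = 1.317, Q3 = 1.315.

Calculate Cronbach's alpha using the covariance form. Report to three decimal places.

Σσ²ᵢ = 1.124² + 1.317² + 1.315² = 4.7271
Covariances σ_ij = r_ij · s_i · s_j:
  σ(Q1,Q2) = 0.245 × 1.124 × 1.317 = 0.3627
  σ(Q1,Q3) = 0.266 × 1.124 × 1.315 = 0.3932
  σ(Q2,Q3) = 0.183 × 1.317 × 1.315 = 0.3169
σ²_T = Σσ²ᵢ + 2·Σσ_ij = 4.7271 + 2 × 1.0728 = 6.8727
α = (3/2)·(1 − 4.7271/6.8727) = 0.468

α = 0.468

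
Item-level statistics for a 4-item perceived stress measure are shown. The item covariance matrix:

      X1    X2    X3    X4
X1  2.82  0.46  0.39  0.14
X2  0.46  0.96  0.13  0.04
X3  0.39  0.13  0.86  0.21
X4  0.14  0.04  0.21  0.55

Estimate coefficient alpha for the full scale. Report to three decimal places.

sum of item variances = 2.82 + 0.96 + 0.86 + 0.55 = 5.19
Σ_{i<j} σ_ij = 1.37
σ²_total = 5.19 + 2 × 1.37 = 7.93
α = (k/(k−1))·(1 − sum of item variances/σ²_total) = (4/3)·(1 − 5.19/7.93) = 0.461

α = 0.461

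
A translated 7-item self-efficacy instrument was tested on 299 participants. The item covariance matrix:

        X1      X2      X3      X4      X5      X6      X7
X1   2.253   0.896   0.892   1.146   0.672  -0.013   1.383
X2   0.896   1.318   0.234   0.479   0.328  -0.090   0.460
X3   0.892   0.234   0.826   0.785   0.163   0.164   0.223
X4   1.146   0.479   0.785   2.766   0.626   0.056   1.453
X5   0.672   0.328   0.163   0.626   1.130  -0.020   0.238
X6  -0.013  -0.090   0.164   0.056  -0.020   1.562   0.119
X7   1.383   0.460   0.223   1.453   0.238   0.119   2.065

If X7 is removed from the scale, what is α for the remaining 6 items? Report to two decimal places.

α = 0.67

Remaining items: X1, X2, X3, X4, X5, X6 (k = 6).
sum of item variances = 2.253 + 1.318 + 0.826 + 2.766 + 1.130 + 1.562 = 9.855
σ²_T = 9.855 + 2 × 6.318 = 22.491
α (item deleted) = (6/5)·(1 − 9.855/22.491) = 0.67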